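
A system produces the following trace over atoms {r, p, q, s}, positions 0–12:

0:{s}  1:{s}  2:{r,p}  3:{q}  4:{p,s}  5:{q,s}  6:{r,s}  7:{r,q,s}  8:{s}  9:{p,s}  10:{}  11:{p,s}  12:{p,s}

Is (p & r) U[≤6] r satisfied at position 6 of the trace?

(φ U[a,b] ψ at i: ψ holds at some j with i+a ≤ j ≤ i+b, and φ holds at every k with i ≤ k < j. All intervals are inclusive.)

Need some j in [6,12] with r, and (p & r) at every k in [6,j-1].
  j=6: r holds; no prefix to check → satisfied.

Yes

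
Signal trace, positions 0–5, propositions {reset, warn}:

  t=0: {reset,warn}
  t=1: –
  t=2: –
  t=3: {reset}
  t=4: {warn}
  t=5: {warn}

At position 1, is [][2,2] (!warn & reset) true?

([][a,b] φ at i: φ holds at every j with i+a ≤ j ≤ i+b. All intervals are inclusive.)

Check (!warn & reset) at every j in [3,3]:
  j=3: true
All positions satisfy it → formula holds.

True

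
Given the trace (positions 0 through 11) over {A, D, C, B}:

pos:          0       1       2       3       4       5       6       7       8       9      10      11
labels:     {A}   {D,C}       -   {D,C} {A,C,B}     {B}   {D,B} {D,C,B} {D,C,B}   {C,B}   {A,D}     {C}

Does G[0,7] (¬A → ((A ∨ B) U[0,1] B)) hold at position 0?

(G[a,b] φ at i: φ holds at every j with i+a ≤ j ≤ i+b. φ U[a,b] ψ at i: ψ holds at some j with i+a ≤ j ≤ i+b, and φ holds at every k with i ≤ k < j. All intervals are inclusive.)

False

Check (¬A → ((A ∨ B) U[0,1] B)) at every j in [0,7]:
  j=0: antecedent false → ✓
  j=1: antecedent true; consequent fails → ✗
  j=2: antecedent true; consequent fails → ✗
  j=3: antecedent true; consequent fails → ✗
  j=4: antecedent false → ✓
  j=5: antecedent true; consequent holds → ✓
  j=6: antecedent true; consequent holds → ✓
  j=7: antecedent true; consequent holds → ✓
Fails at j=1 → formula fails.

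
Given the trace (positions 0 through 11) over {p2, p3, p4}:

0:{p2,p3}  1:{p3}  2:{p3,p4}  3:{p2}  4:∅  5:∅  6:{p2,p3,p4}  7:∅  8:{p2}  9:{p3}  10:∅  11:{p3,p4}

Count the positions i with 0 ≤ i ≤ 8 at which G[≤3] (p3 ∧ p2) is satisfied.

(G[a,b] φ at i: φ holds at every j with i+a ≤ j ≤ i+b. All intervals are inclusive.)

Evaluate at each i in [0,8]:
  i=0: ✗ (fails at j=1)
  i=1: ✗ (fails at j=1)
  i=2: ✗ (fails at j=2)
  i=3: ✗ (fails at j=3)
  i=4: ✗ (fails at j=4)
  i=5: ✗ (fails at j=5)
  i=6: ✗ (fails at j=7)
  i=7: ✗ (fails at j=7)
  i=8: ✗ (fails at j=8)
Positions where it holds: {} → 0.

0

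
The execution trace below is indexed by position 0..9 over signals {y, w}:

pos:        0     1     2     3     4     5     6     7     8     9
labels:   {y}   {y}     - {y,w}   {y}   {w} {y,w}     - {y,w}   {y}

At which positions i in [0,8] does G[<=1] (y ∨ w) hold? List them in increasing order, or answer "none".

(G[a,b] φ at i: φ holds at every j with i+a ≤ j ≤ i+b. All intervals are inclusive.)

0, 3, 4, 5, 8

Evaluate at each i in [0,8]:
  i=0: ✓ (all of [0,1])
  i=1: ✗ (fails at j=2)
  i=2: ✗ (fails at j=2)
  i=3: ✓ (all of [3,4])
  i=4: ✓ (all of [4,5])
  i=5: ✓ (all of [5,6])
  i=6: ✗ (fails at j=7)
  i=7: ✗ (fails at j=7)
  i=8: ✓ (all of [8,9])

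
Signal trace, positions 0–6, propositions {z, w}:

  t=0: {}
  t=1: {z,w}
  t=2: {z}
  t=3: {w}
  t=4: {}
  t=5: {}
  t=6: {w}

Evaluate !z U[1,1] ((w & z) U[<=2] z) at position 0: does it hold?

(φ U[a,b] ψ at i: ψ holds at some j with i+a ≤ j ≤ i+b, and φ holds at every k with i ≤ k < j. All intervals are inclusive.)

True

Need some j in [1,1] with ((w & z) U[<=2] z), and !z at every k in [0,j-1].
  j=1: ((w & z) U[<=2] z) holds; !z holds at every k in [0,0] → satisfied.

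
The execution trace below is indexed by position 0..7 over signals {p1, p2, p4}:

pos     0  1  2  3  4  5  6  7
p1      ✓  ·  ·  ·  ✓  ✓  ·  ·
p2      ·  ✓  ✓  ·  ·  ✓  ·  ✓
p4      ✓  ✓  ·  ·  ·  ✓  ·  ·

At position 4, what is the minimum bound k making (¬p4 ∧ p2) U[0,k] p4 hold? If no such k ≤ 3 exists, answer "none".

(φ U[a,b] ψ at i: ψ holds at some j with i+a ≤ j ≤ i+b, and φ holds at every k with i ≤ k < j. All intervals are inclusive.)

none

Need earliest j ≥ 4 with p4, and (¬p4 ∧ p2) at every k in [4,j-1].
  j=4: rhs fails.
  j=5: rhs holds but lhs fails at k=4.
  j=6: rhs fails.
  j=7: rhs fails.
No witness within the range → none.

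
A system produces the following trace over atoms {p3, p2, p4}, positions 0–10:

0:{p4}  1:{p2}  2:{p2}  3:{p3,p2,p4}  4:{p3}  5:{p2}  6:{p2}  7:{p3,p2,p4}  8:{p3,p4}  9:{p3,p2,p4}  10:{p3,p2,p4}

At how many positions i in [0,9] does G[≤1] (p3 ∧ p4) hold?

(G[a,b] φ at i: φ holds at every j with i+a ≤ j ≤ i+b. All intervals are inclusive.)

Evaluate at each i in [0,9]:
  i=0: ✗ (fails at j=0)
  i=1: ✗ (fails at j=1)
  i=2: ✗ (fails at j=2)
  i=3: ✗ (fails at j=4)
  i=4: ✗ (fails at j=4)
  i=5: ✗ (fails at j=5)
  i=6: ✗ (fails at j=6)
  i=7: ✓ (all of [7,8])
  i=8: ✓ (all of [8,9])
  i=9: ✓ (all of [9,10])
Positions where it holds: {7, 8, 9} → 3.

3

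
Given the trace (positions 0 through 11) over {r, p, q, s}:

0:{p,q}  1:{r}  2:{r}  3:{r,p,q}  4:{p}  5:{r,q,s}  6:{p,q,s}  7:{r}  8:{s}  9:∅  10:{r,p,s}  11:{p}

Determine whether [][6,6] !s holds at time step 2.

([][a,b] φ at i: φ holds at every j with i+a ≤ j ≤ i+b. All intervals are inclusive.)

Does not hold

Check !s at every j in [8,8]:
  j=8: false
Fails at j=8 → formula fails.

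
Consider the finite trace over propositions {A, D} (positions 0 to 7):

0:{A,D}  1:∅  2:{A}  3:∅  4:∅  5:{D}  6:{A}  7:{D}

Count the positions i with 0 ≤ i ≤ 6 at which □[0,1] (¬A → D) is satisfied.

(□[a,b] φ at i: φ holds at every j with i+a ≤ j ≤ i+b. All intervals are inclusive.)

Evaluate at each i in [0,6]:
  i=0: ✗ (fails at j=1)
  i=1: ✗ (fails at j=1)
  i=2: ✗ (fails at j=3)
  i=3: ✗ (fails at j=3)
  i=4: ✗ (fails at j=4)
  i=5: ✓ (all of [5,6])
  i=6: ✓ (all of [6,7])
Positions where it holds: {5, 6} → 2.

2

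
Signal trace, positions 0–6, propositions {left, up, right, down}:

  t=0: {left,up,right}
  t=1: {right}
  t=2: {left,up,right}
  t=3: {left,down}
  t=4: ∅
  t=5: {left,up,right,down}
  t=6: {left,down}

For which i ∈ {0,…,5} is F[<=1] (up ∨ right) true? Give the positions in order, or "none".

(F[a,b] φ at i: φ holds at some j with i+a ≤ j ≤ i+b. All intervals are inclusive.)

Evaluate at each i in [0,5]:
  i=0: ✓ (witness j=0)
  i=1: ✓ (witness j=1)
  i=2: ✓ (witness j=2)
  i=3: ✗ (none in [3,4])
  i=4: ✓ (witness j=5)
  i=5: ✓ (witness j=5)

0, 1, 2, 4, 5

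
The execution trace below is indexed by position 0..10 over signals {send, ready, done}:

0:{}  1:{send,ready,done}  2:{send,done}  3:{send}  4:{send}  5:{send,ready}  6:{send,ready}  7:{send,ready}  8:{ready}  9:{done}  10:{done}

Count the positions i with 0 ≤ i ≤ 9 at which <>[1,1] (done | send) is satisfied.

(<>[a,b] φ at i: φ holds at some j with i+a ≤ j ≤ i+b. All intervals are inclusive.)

9

Evaluate at each i in [0,9]:
  i=0: ✓ (witness j=1)
  i=1: ✓ (witness j=2)
  i=2: ✓ (witness j=3)
  i=3: ✓ (witness j=4)
  i=4: ✓ (witness j=5)
  i=5: ✓ (witness j=6)
  i=6: ✓ (witness j=7)
  i=7: ✗ (none in [8,8])
  i=8: ✓ (witness j=9)
  i=9: ✓ (witness j=10)
Positions where it holds: {0, 1, 2, 3, 4, 5, 6, 8, 9} → 9.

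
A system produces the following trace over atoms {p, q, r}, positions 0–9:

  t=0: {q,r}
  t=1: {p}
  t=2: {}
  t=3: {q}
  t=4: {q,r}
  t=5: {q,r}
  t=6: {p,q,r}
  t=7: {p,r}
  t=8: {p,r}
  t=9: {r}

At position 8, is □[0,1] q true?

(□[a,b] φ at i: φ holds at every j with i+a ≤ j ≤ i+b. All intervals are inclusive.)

Check q at every j in [8,9]:
  j=8: false
  j=9: false
Fails at j=8 → formula fails.

False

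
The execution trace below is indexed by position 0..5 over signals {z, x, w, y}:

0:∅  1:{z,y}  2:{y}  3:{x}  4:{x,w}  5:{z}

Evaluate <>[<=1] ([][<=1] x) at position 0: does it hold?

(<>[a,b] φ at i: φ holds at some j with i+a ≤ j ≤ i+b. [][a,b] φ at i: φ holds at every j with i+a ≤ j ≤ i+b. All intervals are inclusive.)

Check [][<=1] x at each j in [0,1]:
  j=0: fails at 0
  j=1: fails at 1
No position in the window satisfies it → formula fails.

False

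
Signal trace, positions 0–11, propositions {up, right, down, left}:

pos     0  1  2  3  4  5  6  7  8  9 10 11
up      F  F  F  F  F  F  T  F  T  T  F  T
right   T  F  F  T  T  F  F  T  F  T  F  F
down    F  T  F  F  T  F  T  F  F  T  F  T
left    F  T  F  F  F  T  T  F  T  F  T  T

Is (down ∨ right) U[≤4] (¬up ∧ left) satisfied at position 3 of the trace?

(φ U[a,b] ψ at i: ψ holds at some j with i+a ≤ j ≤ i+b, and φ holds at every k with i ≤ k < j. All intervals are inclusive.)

True

Need some j in [3,7] with (¬up ∧ left), and (down ∨ right) at every k in [3,j-1].
  j=3: (¬up ∧ left) false.
  j=4: (¬up ∧ left) false.
  j=5: (¬up ∧ left) holds; (down ∨ right) holds at every k in [3,4] → satisfied.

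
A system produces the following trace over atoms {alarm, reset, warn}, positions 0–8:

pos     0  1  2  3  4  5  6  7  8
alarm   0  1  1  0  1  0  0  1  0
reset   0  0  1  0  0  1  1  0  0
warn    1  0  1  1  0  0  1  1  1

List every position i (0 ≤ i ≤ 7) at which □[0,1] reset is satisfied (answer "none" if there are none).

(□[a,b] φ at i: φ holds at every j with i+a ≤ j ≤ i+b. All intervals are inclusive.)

Evaluate at each i in [0,7]:
  i=0: ✗ (fails at j=0)
  i=1: ✗ (fails at j=1)
  i=2: ✗ (fails at j=3)
  i=3: ✗ (fails at j=3)
  i=4: ✗ (fails at j=4)
  i=5: ✓ (all of [5,6])
  i=6: ✗ (fails at j=7)
  i=7: ✗ (fails at j=7)

5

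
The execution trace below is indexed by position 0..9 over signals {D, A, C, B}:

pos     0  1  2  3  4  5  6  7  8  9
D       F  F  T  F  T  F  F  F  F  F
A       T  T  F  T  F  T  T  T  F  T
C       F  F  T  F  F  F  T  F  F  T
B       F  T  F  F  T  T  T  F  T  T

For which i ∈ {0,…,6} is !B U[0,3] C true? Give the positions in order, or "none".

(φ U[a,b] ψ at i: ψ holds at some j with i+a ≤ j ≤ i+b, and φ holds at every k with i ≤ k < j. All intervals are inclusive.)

Evaluate at each i in [0,6]:
  i=0: ✗ (lhs fails at k=1 before rhs at j=2)
  i=1: ✗ (lhs fails at k=1 before rhs at j=2)
  i=2: ✓ (rhs at j=2)
  i=3: ✗ (lhs fails at k=4 before rhs at j=6)
  i=4: ✗ (lhs fails at k=4 before rhs at j=6)
  i=5: ✗ (lhs fails at k=5 before rhs at j=6)
  i=6: ✓ (rhs at j=6)

2, 6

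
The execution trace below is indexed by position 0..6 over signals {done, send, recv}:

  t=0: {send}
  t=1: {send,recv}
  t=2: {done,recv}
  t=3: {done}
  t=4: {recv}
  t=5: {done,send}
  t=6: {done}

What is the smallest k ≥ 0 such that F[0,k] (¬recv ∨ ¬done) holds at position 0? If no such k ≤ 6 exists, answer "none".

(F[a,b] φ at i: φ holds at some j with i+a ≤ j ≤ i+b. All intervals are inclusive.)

Scan j = 0,1,… for (¬recv ∨ ¬done):
  j=0: holds
First hit at j=0, so smallest k = 0-0 = 0.

0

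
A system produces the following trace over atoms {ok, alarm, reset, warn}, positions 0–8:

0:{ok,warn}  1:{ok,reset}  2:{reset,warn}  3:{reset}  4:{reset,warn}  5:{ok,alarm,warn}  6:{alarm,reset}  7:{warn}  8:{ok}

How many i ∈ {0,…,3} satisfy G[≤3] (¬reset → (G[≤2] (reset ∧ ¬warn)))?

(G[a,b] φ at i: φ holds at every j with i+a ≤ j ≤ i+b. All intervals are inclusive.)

Evaluate at each i in [0,3]:
  i=0: ✗ (fails at j=0)
  i=1: ✓ (all of [1,4])
  i=2: ✗ (fails at j=5)
  i=3: ✗ (fails at j=5)
Positions where it holds: {1} → 1.

1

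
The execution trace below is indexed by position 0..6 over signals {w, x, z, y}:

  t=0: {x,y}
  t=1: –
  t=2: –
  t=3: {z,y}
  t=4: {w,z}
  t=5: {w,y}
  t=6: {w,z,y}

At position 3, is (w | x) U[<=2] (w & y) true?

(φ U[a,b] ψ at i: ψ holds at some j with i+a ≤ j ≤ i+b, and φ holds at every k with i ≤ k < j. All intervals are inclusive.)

Need some j in [3,5] with (w & y), and (w | x) at every k in [3,j-1].
  j=3: (w & y) false.
  j=4: (w & y) false.
  j=5: (w & y) holds, but (w | x) fails at k=3 → not this j.
No j in the window works → until fails.

Does not hold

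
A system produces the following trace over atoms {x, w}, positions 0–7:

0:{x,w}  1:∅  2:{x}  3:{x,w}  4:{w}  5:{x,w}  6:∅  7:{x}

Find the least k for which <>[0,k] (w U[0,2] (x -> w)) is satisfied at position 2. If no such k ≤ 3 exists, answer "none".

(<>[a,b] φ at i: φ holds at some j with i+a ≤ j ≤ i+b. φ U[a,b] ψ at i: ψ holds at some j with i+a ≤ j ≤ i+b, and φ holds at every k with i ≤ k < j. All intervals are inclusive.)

1

Scan j = 2,3,… for (w U[0,2] (x -> w)):
  j=2: fails
  j=3: holds
First hit at j=3, so smallest k = 3-2 = 1.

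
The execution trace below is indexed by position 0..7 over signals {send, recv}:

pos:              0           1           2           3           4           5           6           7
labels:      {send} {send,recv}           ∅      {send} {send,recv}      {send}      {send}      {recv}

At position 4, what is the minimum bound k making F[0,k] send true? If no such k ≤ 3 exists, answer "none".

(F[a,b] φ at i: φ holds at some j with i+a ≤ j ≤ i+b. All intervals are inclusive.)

Scan j = 4,5,… for send:
  j=4: holds
First hit at j=4, so smallest k = 4-4 = 0.

0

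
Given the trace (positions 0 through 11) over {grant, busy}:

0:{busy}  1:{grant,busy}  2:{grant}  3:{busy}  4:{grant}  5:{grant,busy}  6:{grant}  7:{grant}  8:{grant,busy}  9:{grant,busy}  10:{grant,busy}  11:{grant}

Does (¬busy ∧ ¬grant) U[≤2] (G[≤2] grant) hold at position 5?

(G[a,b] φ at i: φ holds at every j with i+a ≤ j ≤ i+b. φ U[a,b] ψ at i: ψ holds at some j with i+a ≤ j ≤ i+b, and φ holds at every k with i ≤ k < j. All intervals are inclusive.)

Yes

Need some j in [5,7] with G[≤2] grant, and (¬busy ∧ ¬grant) at every k in [5,j-1].
  j=5: G[≤2] grant holds; no prefix to check → satisfied.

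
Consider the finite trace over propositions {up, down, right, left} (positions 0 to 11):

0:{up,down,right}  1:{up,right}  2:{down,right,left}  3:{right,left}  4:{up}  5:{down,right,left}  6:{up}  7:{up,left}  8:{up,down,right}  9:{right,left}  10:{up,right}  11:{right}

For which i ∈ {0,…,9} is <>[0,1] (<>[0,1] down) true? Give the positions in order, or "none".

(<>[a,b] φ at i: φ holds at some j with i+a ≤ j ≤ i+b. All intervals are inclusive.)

0, 1, 2, 3, 4, 5, 6, 7, 8

Evaluate at each i in [0,9]:
  i=0: ✓ (witness j=0)
  i=1: ✓ (witness j=1)
  i=2: ✓ (witness j=2)
  i=3: ✓ (witness j=4)
  i=4: ✓ (witness j=4)
  i=5: ✓ (witness j=5)
  i=6: ✓ (witness j=7)
  i=7: ✓ (witness j=7)
  i=8: ✓ (witness j=8)
  i=9: ✗ (none in [9,10])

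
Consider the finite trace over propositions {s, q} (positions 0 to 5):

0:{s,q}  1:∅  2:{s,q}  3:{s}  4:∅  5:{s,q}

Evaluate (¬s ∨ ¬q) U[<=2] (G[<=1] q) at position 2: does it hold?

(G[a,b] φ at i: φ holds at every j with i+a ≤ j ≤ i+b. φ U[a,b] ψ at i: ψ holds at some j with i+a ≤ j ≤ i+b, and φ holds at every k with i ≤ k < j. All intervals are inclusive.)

Need some j in [2,4] with G[<=1] q, and (¬s ∨ ¬q) at every k in [2,j-1].
  j=2: G[<=1] q — fails at 3.
  j=3: G[<=1] q — fails at 3.
  j=4: G[<=1] q — fails at 4.
No j in the window works → until fails.

False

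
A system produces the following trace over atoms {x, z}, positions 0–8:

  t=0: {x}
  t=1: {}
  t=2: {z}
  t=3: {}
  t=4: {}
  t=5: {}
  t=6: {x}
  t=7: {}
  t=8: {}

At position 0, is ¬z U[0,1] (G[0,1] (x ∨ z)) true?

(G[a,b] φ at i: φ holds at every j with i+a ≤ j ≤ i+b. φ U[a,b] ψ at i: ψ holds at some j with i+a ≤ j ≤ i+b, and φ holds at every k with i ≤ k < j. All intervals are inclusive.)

No

Need some j in [0,1] with G[0,1] (x ∨ z), and ¬z at every k in [0,j-1].
  j=0: G[0,1] (x ∨ z) — fails at 1.
  j=1: G[0,1] (x ∨ z) — fails at 1.
No j in the window works → until fails.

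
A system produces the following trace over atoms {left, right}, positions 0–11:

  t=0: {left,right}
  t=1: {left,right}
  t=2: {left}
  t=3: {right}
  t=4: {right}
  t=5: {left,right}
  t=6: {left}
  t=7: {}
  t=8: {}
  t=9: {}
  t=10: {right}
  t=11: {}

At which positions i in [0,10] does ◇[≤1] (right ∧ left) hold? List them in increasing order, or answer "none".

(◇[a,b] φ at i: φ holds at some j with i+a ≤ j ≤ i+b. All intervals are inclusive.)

0, 1, 4, 5

Evaluate at each i in [0,10]:
  i=0: ✓ (witness j=0)
  i=1: ✓ (witness j=1)
  i=2: ✗ (none in [2,3])
  i=3: ✗ (none in [3,4])
  i=4: ✓ (witness j=5)
  i=5: ✓ (witness j=5)
  i=6: ✗ (none in [6,7])
  i=7: ✗ (none in [7,8])
  i=8: ✗ (none in [8,9])
  i=9: ✗ (none in [9,10])
  i=10: ✗ (none in [10,11])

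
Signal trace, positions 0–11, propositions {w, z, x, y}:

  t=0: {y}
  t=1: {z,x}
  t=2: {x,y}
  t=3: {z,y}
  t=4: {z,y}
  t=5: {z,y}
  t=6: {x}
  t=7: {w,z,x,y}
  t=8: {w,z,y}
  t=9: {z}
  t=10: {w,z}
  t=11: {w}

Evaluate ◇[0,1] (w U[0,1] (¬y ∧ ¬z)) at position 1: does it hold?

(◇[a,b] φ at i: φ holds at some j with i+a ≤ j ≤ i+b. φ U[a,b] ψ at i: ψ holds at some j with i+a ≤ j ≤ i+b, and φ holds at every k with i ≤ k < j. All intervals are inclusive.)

Does not hold

Check (w U[0,1] (¬y ∧ ¬z)) at each j in [1,2]:
  j=1: fails
  j=2: fails
No position in the window satisfies it → formula fails.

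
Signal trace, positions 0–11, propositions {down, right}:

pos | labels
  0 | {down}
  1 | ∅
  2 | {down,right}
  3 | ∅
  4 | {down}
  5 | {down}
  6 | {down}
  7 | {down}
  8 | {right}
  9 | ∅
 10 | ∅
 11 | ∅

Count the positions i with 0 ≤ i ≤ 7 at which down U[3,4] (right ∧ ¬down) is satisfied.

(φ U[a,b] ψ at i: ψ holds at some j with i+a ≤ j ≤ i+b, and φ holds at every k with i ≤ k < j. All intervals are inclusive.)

Evaluate at each i in [0,7]:
  i=0: ✗ (no rhs in [3,4])
  i=1: ✗ (no rhs in [4,5])
  i=2: ✗ (no rhs in [5,6])
  i=3: ✗ (no rhs in [6,7])
  i=4: ✓ (rhs at j=8; lhs holds on [4,7])
  i=5: ✓ (rhs at j=8; lhs holds on [5,7])
  i=6: ✗ (no rhs in [9,10])
  i=7: ✗ (no rhs in [10,11])
Positions where it holds: {4, 5} → 2.

2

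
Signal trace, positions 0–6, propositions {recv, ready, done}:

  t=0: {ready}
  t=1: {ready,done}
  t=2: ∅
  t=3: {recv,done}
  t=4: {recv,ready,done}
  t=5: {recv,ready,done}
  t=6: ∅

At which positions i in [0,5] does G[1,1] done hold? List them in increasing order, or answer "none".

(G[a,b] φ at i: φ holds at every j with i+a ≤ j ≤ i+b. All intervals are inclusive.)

0, 2, 3, 4

Evaluate at each i in [0,5]:
  i=0: ✓ (all of [1,1])
  i=1: ✗ (fails at j=2)
  i=2: ✓ (all of [3,3])
  i=3: ✓ (all of [4,4])
  i=4: ✓ (all of [5,5])
  i=5: ✗ (fails at j=6)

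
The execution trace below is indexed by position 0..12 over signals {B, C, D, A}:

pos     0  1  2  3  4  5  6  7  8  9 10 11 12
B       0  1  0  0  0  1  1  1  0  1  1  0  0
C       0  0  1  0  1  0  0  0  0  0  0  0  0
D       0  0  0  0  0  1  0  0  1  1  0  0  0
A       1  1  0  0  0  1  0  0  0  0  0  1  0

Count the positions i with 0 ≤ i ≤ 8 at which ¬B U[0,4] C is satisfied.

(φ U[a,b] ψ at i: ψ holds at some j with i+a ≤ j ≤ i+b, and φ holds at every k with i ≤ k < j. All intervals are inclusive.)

3

Evaluate at each i in [0,8]:
  i=0: ✗ (lhs fails at k=1 before rhs at j=2)
  i=1: ✗ (lhs fails at k=1 before rhs at j=2)
  i=2: ✓ (rhs at j=2)
  i=3: ✓ (rhs at j=4; lhs holds on [3,3])
  i=4: ✓ (rhs at j=4)
  i=5: ✗ (no rhs in [5,9])
  i=6: ✗ (no rhs in [6,10])
  i=7: ✗ (no rhs in [7,11])
  i=8: ✗ (no rhs in [8,12])
Positions where it holds: {2, 3, 4} → 3.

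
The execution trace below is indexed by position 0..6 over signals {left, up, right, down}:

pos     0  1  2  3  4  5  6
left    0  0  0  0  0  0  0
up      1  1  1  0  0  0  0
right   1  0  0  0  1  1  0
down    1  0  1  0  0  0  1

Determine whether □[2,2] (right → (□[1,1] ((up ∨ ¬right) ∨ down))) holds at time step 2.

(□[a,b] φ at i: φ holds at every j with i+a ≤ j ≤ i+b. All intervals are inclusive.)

Check (right → (□[1,1] ((up ∨ ¬right) ∨ down))) at every j in [4,4]:
  j=4: antecedent true; consequent fails at 5 → ✗
Fails at j=4 → formula fails.

False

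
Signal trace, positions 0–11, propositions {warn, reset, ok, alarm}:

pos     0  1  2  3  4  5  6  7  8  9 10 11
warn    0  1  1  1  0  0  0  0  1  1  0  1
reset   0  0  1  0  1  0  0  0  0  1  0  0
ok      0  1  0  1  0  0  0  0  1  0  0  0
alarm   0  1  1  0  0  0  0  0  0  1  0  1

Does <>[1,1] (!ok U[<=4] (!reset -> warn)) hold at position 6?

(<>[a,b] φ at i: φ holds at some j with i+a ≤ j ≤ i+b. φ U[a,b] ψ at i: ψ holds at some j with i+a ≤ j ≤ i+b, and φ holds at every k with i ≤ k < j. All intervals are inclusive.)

True

Check (!ok U[<=4] (!reset -> warn)) at each j in [7,7]:
  j=7: holds
Found at j=7 → formula holds.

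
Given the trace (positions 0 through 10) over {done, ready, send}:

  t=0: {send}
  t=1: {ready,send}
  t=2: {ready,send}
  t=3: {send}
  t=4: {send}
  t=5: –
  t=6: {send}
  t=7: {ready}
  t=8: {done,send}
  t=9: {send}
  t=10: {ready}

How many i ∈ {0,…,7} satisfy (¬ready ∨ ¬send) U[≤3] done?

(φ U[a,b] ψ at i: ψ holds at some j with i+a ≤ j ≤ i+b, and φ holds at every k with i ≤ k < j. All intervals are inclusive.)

3

Evaluate at each i in [0,7]:
  i=0: ✗ (no rhs in [0,3])
  i=1: ✗ (no rhs in [1,4])
  i=2: ✗ (no rhs in [2,5])
  i=3: ✗ (no rhs in [3,6])
  i=4: ✗ (no rhs in [4,7])
  i=5: ✓ (rhs at j=8; lhs holds on [5,7])
  i=6: ✓ (rhs at j=8; lhs holds on [6,7])
  i=7: ✓ (rhs at j=8; lhs holds on [7,7])
Positions where it holds: {5, 6, 7} → 3.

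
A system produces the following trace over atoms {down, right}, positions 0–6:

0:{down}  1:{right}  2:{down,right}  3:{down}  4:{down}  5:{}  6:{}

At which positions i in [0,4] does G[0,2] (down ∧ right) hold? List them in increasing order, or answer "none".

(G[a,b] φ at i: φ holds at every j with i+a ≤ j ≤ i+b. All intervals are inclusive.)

Evaluate at each i in [0,4]:
  i=0: ✗ (fails at j=0)
  i=1: ✗ (fails at j=1)
  i=2: ✗ (fails at j=3)
  i=3: ✗ (fails at j=3)
  i=4: ✗ (fails at j=4)

none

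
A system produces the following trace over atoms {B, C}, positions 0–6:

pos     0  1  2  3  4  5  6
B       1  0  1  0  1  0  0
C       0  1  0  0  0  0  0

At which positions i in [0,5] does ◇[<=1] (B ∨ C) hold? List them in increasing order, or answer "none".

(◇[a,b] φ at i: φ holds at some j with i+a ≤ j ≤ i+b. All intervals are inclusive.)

0, 1, 2, 3, 4

Evaluate at each i in [0,5]:
  i=0: ✓ (witness j=0)
  i=1: ✓ (witness j=1)
  i=2: ✓ (witness j=2)
  i=3: ✓ (witness j=4)
  i=4: ✓ (witness j=4)
  i=5: ✗ (none in [5,6])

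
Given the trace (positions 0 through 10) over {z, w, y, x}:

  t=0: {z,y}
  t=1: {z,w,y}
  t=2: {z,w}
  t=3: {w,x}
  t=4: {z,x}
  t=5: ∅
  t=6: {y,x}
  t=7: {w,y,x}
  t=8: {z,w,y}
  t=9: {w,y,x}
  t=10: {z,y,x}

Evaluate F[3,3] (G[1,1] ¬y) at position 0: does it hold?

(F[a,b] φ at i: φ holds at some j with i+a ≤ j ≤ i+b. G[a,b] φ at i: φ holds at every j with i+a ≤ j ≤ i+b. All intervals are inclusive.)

Yes

Check G[1,1] ¬y at each j in [3,3]:
  j=3: holds on [4,4]
Found at j=3 → formula holds.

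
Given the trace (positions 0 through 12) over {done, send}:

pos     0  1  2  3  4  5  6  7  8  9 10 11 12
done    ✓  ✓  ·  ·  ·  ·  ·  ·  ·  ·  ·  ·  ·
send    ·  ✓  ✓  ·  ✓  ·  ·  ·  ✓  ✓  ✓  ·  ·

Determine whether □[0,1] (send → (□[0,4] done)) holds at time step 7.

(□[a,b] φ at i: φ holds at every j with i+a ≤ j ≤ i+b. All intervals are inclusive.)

Check (send → (□[0,4] done)) at every j in [7,8]:
  j=7: antecedent false → ✓
  j=8: antecedent true; consequent fails at 8 → ✗
Fails at j=8 → formula fails.

False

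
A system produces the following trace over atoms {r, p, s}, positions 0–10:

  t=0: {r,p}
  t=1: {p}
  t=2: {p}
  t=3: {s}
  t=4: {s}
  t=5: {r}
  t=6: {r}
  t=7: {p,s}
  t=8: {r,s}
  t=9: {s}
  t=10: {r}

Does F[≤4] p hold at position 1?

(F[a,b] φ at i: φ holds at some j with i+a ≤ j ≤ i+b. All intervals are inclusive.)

Yes

Check p at each j in [1,5]:
  j=1: true
  j=2: true
  j=3: false
  j=4: false
  j=5: false
Found at j=1 → formula holds.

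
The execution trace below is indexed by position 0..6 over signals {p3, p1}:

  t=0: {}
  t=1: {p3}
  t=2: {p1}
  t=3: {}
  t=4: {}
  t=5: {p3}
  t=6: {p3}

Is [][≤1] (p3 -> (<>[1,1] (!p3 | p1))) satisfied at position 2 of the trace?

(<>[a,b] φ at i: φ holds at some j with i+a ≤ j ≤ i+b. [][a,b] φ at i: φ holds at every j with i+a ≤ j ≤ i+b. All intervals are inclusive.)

Yes

Check (p3 -> (<>[1,1] (!p3 | p1))) at every j in [2,3]:
  j=2: antecedent false → ✓
  j=3: antecedent false → ✓
All positions satisfy it → formula holds.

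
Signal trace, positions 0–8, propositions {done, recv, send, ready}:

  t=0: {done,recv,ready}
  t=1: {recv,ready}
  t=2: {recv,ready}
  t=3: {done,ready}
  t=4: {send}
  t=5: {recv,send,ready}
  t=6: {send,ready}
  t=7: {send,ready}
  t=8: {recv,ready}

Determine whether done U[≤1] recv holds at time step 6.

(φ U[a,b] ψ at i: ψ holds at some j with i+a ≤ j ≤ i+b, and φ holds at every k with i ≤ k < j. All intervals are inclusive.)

No

Need some j in [6,7] with recv, and done at every k in [6,j-1].
  j=6: recv false.
  j=7: recv false.
No j in the window works → until fails.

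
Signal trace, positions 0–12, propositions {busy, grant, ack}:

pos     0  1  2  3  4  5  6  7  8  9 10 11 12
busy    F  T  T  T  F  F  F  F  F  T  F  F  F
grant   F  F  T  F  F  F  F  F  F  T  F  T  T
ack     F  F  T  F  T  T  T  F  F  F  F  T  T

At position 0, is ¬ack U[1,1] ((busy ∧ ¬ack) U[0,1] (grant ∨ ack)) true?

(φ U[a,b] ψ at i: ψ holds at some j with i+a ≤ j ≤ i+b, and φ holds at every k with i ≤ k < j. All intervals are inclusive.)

Holds

Need some j in [1,1] with ((busy ∧ ¬ack) U[0,1] (grant ∨ ack)), and ¬ack at every k in [0,j-1].
  j=1: ((busy ∧ ¬ack) U[0,1] (grant ∨ ack)) holds; ¬ack holds at every k in [0,0] → satisfied.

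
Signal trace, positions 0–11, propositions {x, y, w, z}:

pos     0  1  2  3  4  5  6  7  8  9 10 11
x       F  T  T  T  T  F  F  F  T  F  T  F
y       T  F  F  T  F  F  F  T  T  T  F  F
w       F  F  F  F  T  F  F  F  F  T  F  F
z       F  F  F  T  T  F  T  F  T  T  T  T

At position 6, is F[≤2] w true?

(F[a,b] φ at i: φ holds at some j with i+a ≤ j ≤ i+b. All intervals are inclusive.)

False

Check w at each j in [6,8]:
  j=6: false
  j=7: false
  j=8: false
No position in the window satisfies it → formula fails.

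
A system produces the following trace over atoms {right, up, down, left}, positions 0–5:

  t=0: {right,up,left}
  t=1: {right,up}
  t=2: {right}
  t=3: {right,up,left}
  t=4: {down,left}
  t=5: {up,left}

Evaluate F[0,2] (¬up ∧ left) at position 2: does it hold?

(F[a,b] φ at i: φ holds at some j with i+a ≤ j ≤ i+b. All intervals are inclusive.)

Check (¬up ∧ left) at each j in [2,4]:
  j=2: false
  j=3: false
  j=4: true
Found at j=4 → formula holds.

Yes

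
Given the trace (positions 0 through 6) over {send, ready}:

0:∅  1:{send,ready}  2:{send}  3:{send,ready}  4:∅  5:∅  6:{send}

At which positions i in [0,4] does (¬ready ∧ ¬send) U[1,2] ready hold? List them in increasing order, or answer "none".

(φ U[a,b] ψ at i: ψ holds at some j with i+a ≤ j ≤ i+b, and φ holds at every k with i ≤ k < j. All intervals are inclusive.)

Evaluate at each i in [0,4]:
  i=0: ✓ (rhs at j=1; lhs holds on [0,0])
  i=1: ✗ (lhs fails at k=1 before rhs at j=3)
  i=2: ✗ (lhs fails at k=2 before rhs at j=3)
  i=3: ✗ (no rhs in [4,5])
  i=4: ✗ (no rhs in [5,6])

0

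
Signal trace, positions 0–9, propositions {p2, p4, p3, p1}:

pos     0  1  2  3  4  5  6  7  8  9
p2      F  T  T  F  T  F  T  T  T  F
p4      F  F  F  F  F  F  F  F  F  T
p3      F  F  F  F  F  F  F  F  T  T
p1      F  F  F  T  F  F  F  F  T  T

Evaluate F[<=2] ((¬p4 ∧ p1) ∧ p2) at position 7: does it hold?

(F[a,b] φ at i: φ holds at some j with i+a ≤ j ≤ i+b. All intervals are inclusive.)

True

Check ((¬p4 ∧ p1) ∧ p2) at each j in [7,9]:
  j=7: false
  j=8: true
  j=9: false
Found at j=8 → formula holds.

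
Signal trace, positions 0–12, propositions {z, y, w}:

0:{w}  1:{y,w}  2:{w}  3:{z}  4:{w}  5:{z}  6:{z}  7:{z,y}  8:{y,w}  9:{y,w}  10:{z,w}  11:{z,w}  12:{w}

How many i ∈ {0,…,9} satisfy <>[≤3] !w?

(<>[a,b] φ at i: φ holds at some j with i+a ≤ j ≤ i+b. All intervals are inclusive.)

8

Evaluate at each i in [0,9]:
  i=0: ✓ (witness j=3)
  i=1: ✓ (witness j=3)
  i=2: ✓ (witness j=3)
  i=3: ✓ (witness j=3)
  i=4: ✓ (witness j=5)
  i=5: ✓ (witness j=5)
  i=6: ✓ (witness j=6)
  i=7: ✓ (witness j=7)
  i=8: ✗ (none in [8,11])
  i=9: ✗ (none in [9,12])
Positions where it holds: {0, 1, 2, 3, 4, 5, 6, 7} → 8.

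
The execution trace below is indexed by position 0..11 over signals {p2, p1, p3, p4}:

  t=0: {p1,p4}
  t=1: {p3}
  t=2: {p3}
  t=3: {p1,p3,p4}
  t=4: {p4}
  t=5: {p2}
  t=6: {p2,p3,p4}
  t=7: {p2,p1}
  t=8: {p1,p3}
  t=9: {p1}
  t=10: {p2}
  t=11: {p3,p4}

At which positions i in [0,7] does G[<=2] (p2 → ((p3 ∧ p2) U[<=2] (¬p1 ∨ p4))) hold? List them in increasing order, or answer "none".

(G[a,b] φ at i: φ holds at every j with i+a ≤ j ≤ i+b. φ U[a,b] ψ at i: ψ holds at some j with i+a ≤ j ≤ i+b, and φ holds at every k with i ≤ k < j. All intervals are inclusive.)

Evaluate at each i in [0,7]:
  i=0: ✓ (all of [0,2])
  i=1: ✓ (all of [1,3])
  i=2: ✓ (all of [2,4])
  i=3: ✓ (all of [3,5])
  i=4: ✓ (all of [4,6])
  i=5: ✗ (fails at j=7)
  i=6: ✗ (fails at j=7)
  i=7: ✗ (fails at j=7)

0, 1, 2, 3, 4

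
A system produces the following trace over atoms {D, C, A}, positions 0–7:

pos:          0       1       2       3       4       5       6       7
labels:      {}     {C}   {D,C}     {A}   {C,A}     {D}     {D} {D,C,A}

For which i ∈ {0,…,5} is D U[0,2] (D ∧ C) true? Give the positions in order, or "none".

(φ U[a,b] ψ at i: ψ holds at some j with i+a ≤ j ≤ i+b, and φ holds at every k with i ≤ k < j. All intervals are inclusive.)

Evaluate at each i in [0,5]:
  i=0: ✗ (lhs fails at k=0 before rhs at j=2)
  i=1: ✗ (lhs fails at k=1 before rhs at j=2)
  i=2: ✓ (rhs at j=2)
  i=3: ✗ (no rhs in [3,5])
  i=4: ✗ (no rhs in [4,6])
  i=5: ✓ (rhs at j=7; lhs holds on [5,6])

2, 5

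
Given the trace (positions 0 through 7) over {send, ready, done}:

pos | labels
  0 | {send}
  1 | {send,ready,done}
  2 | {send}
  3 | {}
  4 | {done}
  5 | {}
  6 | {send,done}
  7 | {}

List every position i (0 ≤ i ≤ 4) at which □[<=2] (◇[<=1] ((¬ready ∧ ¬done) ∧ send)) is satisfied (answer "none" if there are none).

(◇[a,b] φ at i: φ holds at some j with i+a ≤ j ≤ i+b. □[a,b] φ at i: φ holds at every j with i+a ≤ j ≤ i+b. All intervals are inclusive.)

0

Evaluate at each i in [0,4]:
  i=0: ✓ (all of [0,2])
  i=1: ✗ (fails at j=3)
  i=2: ✗ (fails at j=3)
  i=3: ✗ (fails at j=3)
  i=4: ✗ (fails at j=4)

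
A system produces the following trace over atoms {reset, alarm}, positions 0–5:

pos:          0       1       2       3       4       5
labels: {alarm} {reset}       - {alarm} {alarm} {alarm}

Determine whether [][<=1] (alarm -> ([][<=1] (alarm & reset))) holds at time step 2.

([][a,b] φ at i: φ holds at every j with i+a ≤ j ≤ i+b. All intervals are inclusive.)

No

Check (alarm -> ([][<=1] (alarm & reset))) at every j in [2,3]:
  j=2: antecedent false → ✓
  j=3: antecedent true; consequent fails at 3 → ✗
Fails at j=3 → formula fails.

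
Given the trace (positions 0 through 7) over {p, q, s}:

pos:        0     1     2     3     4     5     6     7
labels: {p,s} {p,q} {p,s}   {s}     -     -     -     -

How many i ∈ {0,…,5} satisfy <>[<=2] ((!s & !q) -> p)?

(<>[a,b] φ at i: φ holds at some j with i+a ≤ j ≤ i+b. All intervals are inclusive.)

Evaluate at each i in [0,5]:
  i=0: ✓ (witness j=0)
  i=1: ✓ (witness j=1)
  i=2: ✓ (witness j=2)
  i=3: ✓ (witness j=3)
  i=4: ✗ (none in [4,6])
  i=5: ✗ (none in [5,7])
Positions where it holds: {0, 1, 2, 3} → 4.

4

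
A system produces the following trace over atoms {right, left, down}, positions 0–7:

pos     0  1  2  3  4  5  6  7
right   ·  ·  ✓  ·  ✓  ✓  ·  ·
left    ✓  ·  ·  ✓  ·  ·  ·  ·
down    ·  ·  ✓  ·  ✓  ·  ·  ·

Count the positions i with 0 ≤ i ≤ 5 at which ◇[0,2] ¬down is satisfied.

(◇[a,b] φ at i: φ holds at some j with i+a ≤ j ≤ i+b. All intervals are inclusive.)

Evaluate at each i in [0,5]:
  i=0: ✓ (witness j=0)
  i=1: ✓ (witness j=1)
  i=2: ✓ (witness j=3)
  i=3: ✓ (witness j=3)
  i=4: ✓ (witness j=5)
  i=5: ✓ (witness j=5)
Positions where it holds: {0, 1, 2, 3, 4, 5} → 6.

6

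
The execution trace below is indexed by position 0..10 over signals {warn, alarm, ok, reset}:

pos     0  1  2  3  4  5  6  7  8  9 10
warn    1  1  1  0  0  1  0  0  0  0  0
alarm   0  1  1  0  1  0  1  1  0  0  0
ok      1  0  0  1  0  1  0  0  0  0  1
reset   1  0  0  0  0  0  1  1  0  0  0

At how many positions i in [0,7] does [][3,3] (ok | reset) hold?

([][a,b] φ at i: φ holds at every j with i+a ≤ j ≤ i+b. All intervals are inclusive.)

5

Evaluate at each i in [0,7]:
  i=0: ✓ (all of [3,3])
  i=1: ✗ (fails at j=4)
  i=2: ✓ (all of [5,5])
  i=3: ✓ (all of [6,6])
  i=4: ✓ (all of [7,7])
  i=5: ✗ (fails at j=8)
  i=6: ✗ (fails at j=9)
  i=7: ✓ (all of [10,10])
Positions where it holds: {0, 2, 3, 4, 7} → 5.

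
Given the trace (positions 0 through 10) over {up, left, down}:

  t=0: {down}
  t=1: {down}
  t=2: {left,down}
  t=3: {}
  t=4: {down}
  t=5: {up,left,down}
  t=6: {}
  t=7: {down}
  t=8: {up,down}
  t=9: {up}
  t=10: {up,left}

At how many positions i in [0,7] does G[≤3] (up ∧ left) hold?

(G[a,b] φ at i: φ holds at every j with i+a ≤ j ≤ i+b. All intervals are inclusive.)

Evaluate at each i in [0,7]:
  i=0: ✗ (fails at j=0)
  i=1: ✗ (fails at j=1)
  i=2: ✗ (fails at j=2)
  i=3: ✗ (fails at j=3)
  i=4: ✗ (fails at j=4)
  i=5: ✗ (fails at j=6)
  i=6: ✗ (fails at j=6)
  i=7: ✗ (fails at j=7)
Positions where it holds: {} → 0.

0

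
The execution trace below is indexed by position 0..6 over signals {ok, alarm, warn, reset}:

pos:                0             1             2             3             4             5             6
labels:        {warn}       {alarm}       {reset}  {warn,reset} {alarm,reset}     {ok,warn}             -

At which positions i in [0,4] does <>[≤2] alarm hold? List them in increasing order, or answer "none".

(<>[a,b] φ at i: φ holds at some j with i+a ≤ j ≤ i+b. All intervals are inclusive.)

0, 1, 2, 3, 4

Evaluate at each i in [0,4]:
  i=0: ✓ (witness j=1)
  i=1: ✓ (witness j=1)
  i=2: ✓ (witness j=4)
  i=3: ✓ (witness j=4)
  i=4: ✓ (witness j=4)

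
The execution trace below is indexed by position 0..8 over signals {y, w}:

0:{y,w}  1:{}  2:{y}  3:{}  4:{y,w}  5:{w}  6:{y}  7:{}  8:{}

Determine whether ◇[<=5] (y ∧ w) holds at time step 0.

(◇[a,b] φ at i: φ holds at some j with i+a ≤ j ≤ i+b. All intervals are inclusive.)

Check (y ∧ w) at each j in [0,5]:
  j=0: true
  j=1: false
  j=2: false
  j=3: false
  j=4: true
  j=5: false
Found at j=0 → formula holds.

True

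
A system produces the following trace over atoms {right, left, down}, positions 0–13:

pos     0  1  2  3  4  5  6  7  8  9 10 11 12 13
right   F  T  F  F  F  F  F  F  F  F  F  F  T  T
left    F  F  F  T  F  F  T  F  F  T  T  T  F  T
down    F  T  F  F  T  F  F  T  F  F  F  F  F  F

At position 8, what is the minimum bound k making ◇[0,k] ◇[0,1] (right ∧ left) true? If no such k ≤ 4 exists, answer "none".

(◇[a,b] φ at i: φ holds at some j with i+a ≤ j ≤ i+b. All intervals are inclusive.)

Scan j = 8,9,… for ◇[0,1] (right ∧ left):
  j=8: fails
  j=9: fails
  j=10: fails
  j=11: fails
  j=12: holds
First hit at j=12, so smallest k = 12-8 = 4.

4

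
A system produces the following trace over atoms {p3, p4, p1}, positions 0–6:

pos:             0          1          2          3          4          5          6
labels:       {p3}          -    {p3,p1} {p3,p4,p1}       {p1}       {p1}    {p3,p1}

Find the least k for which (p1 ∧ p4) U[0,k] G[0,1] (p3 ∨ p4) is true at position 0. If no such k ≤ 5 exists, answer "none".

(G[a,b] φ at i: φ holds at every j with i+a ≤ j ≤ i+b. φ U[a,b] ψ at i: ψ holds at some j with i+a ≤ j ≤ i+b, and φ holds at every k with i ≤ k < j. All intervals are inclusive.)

Need earliest j ≥ 0 with G[0,1] (p3 ∨ p4), and (p1 ∧ p4) at every k in [0,j-1].
  j=0: rhs fails.
  j=1: rhs fails.
  j=2: rhs holds but lhs fails at k=0.
  j=3: rhs fails.
  j=4: rhs fails.
  j=5: rhs fails.
No witness within the range → none.

none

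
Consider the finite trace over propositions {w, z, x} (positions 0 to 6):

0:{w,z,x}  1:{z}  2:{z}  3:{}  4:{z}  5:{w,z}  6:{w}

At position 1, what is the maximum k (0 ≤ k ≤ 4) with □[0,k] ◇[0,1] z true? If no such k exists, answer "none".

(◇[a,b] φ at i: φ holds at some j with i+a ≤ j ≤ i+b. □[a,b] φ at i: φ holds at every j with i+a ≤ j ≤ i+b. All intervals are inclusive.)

◇[0,1] z must hold from j=1 onward; find where it first fails.
  j=1: holds
  j=2: holds
  j=3: holds
  j=4: holds
  j=5: holds
Holds through j=5; largest k = 4.

4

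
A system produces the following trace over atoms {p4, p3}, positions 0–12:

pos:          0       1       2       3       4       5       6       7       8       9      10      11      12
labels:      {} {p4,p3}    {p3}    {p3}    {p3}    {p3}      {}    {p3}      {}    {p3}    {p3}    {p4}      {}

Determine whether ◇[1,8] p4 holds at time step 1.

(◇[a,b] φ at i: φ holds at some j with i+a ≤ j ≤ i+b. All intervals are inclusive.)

Does not hold

Check p4 at each j in [2,9]:
  j=2: false
  j=3: false
  j=4: false
  j=5: false
  j=6: false
  j=7: false
  j=8: false
  j=9: false
No position in the window satisfies it → formula fails.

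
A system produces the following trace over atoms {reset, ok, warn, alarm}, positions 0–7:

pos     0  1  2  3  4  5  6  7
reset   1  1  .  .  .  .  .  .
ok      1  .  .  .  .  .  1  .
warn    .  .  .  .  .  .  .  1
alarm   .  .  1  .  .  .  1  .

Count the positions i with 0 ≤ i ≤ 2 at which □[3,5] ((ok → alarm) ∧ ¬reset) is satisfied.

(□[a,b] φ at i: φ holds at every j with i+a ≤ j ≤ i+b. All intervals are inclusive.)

Evaluate at each i in [0,2]:
  i=0: ✓ (all of [3,5])
  i=1: ✓ (all of [4,6])
  i=2: ✓ (all of [5,7])
Positions where it holds: {0, 1, 2} → 3.

3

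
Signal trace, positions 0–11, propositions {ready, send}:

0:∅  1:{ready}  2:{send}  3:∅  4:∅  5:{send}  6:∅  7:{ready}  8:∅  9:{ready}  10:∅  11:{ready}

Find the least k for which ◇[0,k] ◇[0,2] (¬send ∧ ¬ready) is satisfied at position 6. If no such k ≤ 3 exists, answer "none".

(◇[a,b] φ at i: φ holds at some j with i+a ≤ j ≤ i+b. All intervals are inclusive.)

Scan j = 6,7,… for ◇[0,2] (¬send ∧ ¬ready):
  j=6: holds
First hit at j=6, so smallest k = 6-6 = 0.

0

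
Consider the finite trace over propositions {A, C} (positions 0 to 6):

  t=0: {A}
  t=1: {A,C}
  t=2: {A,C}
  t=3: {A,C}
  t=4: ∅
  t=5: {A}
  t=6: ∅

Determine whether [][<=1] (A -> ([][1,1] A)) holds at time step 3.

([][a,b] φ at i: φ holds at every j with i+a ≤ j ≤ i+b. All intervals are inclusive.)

Does not hold

Check (A -> ([][1,1] A)) at every j in [3,4]:
  j=3: antecedent true; consequent fails at 4 → ✗
  j=4: antecedent false → ✓
Fails at j=3 → formula fails.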